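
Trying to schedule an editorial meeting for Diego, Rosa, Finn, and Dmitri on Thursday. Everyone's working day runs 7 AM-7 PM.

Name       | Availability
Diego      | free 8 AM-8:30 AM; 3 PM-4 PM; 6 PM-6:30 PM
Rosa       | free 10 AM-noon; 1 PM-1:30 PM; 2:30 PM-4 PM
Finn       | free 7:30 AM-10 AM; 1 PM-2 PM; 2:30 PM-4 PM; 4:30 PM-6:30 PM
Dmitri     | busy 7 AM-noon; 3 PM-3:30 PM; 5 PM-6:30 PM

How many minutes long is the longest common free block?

Diego free: 08:00-08:30, 15:00-16:00, 18:00-18:30.
Rosa free: 10:00-12:00, 13:00-13:30, 14:30-16:00.
Finn free: 07:30-10:00, 13:00-14:00, 14:30-16:00, 16:30-18:30.
Dmitri free: 12:00-15:00, 15:30-17:00, 18:30-19:00 (invert busy blocks within the working day).
Diego ∩ Rosa: 15:00-16:00.
Diego ∩ Rosa ∩ Finn: 15:00-16:00.
Diego ∩ Rosa ∩ Finn ∩ Dmitri: 15:30-16:00.
Those are the intersection windows.
The longest is 15:30-16:00 at 30 minutes.

30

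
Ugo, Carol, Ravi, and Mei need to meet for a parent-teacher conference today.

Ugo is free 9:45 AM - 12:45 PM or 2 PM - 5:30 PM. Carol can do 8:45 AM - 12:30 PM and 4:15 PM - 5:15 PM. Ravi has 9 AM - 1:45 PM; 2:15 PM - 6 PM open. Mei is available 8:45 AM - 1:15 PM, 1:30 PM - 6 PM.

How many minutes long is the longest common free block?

Ugo ∩ Carol: 09:45-12:30, 16:15-17:15.
Ugo ∩ Carol ∩ Ravi: 09:45-12:30, 16:15-17:15.
Ugo ∩ Carol ∩ Ravi ∩ Mei: 09:45-12:30, 16:15-17:15.
The longest is 09:45-12:30 at 165 minutes.

165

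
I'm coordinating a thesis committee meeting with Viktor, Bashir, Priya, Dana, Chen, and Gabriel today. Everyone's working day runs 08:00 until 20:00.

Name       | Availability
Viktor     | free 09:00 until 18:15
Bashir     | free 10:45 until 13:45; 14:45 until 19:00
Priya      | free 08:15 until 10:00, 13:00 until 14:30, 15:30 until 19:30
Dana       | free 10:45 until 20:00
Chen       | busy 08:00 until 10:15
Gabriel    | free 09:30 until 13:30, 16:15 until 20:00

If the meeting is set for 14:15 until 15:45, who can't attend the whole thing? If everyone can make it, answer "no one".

Viktor free: 09:00-18:15.
Bashir free: 10:45-13:45, 14:45-19:00.
Priya free: 08:15-10:00, 13:00-14:30, 15:30-19:30.
Dana free: 10:45-20:00.
Chen free: 10:15-20:00 (invert busy blocks within the working day).
Gabriel free: 09:30-13:30, 16:15-20:00.
Viktor: free for 14:15-15:45. Bashir: not fully free for 14:15-15:45. Priya: not fully free for 14:15-15:45. Dana: free for 14:15-15:45. Chen: free for 14:15-15:45. Gabriel: not fully free for 14:15-15:45.

Bashir, Gabriel, Priya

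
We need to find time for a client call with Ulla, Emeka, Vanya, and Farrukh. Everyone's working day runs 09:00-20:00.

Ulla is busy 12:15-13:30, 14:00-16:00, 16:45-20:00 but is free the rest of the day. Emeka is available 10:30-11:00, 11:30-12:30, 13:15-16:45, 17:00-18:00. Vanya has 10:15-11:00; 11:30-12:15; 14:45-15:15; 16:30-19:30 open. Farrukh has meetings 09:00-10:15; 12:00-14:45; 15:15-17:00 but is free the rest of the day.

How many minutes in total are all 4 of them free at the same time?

Ulla free: 09:00-12:15, 13:30-14:00, 16:00-16:45 (invert busy blocks within the working day).
Emeka free: 10:30-11:00, 11:30-12:30, 13:15-16:45, 17:00-18:00.
Vanya free: 10:15-11:00, 11:30-12:15, 14:45-15:15, 16:30-19:30.
Farrukh free: 10:15-12:00, 14:45-15:15, 17:00-20:00 (invert busy blocks within the working day).
Ulla ∩ Emeka: 10:30-11:00, 11:30-12:15, 13:30-14:00, 16:00-16:45.
Ulla ∩ Emeka ∩ Vanya: 10:30-11:00, 11:30-12:15, 16:30-16:45.
Ulla ∩ Emeka ∩ Vanya ∩ Farrukh: 10:30-11:00, 11:30-12:00.
Summing the common windows: 30 + 30 = 60 minutes.

60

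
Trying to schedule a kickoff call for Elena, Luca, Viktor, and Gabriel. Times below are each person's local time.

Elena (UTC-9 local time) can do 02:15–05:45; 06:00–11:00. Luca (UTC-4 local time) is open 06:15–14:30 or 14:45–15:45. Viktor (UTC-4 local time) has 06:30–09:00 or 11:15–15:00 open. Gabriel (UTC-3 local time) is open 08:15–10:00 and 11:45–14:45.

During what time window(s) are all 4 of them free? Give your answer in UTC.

Elena in UTC: 11:15-14:45, 15:00-20:00 (add 9h to convert from UTC-9).
Luca in UTC: 10:15-18:30, 18:45-19:45 (add 4h to convert from UTC-4).
Viktor in UTC: 10:30-13:00, 15:15-19:00 (add 4h to convert from UTC-4).
Gabriel in UTC: 11:15-13:00, 14:45-17:45 (add 3h to convert from UTC-3).
Elena ∩ Luca: 11:15-14:45, 15:00-18:30, 18:45-19:45.
Elena ∩ Luca ∩ Viktor: 11:15-13:00, 15:15-18:30, 18:45-19:00.
Elena ∩ Luca ∩ Viktor ∩ Gabriel: 11:15-13:00, 15:15-17:45.
So the common availability across everyone is 11:15-13:00, 15:15-17:45.

11:15-13:00, 15:15-17:45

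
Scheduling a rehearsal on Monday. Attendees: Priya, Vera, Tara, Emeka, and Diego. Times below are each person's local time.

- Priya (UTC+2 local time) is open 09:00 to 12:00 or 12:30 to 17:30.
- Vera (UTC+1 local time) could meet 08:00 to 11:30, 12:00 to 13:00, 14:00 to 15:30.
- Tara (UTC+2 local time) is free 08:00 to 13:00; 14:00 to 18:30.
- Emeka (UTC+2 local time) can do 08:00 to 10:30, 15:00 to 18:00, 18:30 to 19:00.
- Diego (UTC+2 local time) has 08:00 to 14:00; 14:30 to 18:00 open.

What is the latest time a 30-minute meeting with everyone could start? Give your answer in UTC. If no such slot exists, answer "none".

14:00

Priya in UTC: 07:00-10:00, 10:30-15:30 (subtract 2h to convert from UTC+2).
Vera in UTC: 07:00-10:30, 11:00-12:00, 13:00-14:30 (subtract 1h to convert from UTC+1).
Tara in UTC: 06:00-11:00, 12:00-16:30 (subtract 2h to convert from UTC+2).
Emeka in UTC: 06:00-08:30, 13:00-16:00, 16:30-17:00 (subtract 2h to convert from UTC+2).
Diego in UTC: 06:00-12:00, 12:30-16:00 (subtract 2h to convert from UTC+2).
Priya ∩ Vera: 07:00-10:00, 11:00-12:00, 13:00-14:30.
Priya ∩ Vera ∩ Tara: 07:00-10:00, 13:00-14:30.
Priya ∩ Vera ∩ Tara ∩ Emeka: 07:00-08:30, 13:00-14:30.
Priya ∩ Vera ∩ Tara ∩ Emeka ∩ Diego: 07:00-08:30, 13:00-14:30.
The last common window of at least 30 minutes is 13:00-14:30; a 30-minute meeting can start as late as 14:00 and still end by 14:30.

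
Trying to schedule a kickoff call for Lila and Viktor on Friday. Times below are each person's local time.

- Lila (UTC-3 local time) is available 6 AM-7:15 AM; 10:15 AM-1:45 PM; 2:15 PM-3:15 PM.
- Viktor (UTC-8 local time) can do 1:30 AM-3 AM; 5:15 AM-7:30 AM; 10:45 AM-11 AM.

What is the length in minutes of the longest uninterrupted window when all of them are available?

Lila in UTC: 09:00-10:15, 13:15-16:45, 17:15-18:15 (add 3h to convert from UTC-3).
Viktor in UTC: 09:30-11:00, 13:15-15:30, 18:45-19:00 (add 8h to convert from UTC-8).
Lila ∩ Viktor: 09:30-10:15, 13:15-15:30.
So the common availability across everyone is 09:30-10:15, 13:15-15:30.
The longest is 13:15-15:30 at 135 minutes.

135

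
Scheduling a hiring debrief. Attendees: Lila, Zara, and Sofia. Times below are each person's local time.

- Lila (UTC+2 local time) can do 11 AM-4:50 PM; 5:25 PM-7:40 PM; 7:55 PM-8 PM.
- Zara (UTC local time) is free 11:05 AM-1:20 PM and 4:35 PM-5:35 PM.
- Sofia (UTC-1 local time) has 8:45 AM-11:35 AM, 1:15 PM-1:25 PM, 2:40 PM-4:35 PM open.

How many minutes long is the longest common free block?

Lila in UTC: 09:00-14:50, 15:25-17:40, 17:55-18:00 (subtract 2h to convert from UTC+2).
Zara in UTC: 11:05-13:20, 16:35-17:35.
Sofia in UTC: 09:45-12:35, 14:15-14:25, 15:40-17:35 (add 1h to convert from UTC-1).
Lila ∩ Zara: 11:05-13:20, 16:35-17:35.
Lila ∩ Zara ∩ Sofia: 11:05-12:35, 16:35-17:35.
The longest is 11:05-12:35 at 90 minutes.

90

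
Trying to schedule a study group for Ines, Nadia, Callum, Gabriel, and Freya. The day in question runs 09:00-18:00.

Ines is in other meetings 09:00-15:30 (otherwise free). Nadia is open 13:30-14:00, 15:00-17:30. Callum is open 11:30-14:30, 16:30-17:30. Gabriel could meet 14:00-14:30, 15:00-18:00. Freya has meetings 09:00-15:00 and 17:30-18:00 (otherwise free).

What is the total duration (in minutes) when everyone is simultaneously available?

Ines free: 15:30-18:00 (invert busy blocks within the working day).
Nadia free: 13:30-14:00, 15:00-17:30.
Callum free: 11:30-14:30, 16:30-17:30.
Gabriel free: 14:00-14:30, 15:00-18:00.
Freya free: 15:00-17:30 (invert busy blocks within the working day).
Ines ∩ Nadia: 15:30-17:30.
Ines ∩ Nadia ∩ Callum: 16:30-17:30.
Ines ∩ Nadia ∩ Callum ∩ Gabriel: 16:30-17:30.
Ines ∩ Nadia ∩ Callum ∩ Gabriel ∩ Freya: 16:30-17:30.
That's a single block of 60 minutes.

60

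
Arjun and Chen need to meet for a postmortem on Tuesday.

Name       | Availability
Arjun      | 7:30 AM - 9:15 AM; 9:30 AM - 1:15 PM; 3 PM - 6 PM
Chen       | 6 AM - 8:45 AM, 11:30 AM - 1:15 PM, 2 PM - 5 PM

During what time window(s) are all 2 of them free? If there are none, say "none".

Arjun ∩ Chen: 07:30-08:45, 11:30-13:15, 15:00-17:00.
Those are the intersection windows.

07:30-08:45, 11:30-13:15, 15:00-17:00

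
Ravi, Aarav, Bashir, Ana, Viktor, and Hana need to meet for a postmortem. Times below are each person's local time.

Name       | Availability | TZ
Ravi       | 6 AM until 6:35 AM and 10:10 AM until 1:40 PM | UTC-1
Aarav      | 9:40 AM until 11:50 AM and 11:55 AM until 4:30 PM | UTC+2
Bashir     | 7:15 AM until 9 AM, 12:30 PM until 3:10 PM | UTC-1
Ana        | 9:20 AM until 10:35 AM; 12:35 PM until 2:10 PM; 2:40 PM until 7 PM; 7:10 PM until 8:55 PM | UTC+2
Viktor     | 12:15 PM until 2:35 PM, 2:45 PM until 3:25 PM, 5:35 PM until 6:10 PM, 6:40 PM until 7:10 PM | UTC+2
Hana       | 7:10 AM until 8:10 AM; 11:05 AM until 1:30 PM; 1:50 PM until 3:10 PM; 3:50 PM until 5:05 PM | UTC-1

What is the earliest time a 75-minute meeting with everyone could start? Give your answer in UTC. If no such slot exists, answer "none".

none

Ravi in UTC: 07:00-07:35, 11:10-14:40 (add 1h to convert from UTC-1).
Aarav in UTC: 07:40-09:50, 09:55-14:30 (subtract 2h to convert from UTC+2).
Bashir in UTC: 08:15-10:00, 13:30-16:10 (add 1h to convert from UTC-1).
Ana in UTC: 07:20-08:35, 10:35-12:10, 12:40-17:00, 17:10-18:55 (subtract 2h to convert from UTC+2).
Viktor in UTC: 10:15-12:35, 12:45-13:25, 15:35-16:10, 16:40-17:10 (subtract 2h to convert from UTC+2).
Hana in UTC: 08:10-09:10, 12:05-14:30, 14:50-16:10, 16:50-18:05 (add 1h to convert from UTC-1).
Ravi ∩ Aarav: 11:10-14:30.
Ravi ∩ Aarav ∩ Bashir: 13:30-14:30.
Ravi ∩ Aarav ∩ Bashir ∩ Ana: 13:30-14:30.
Ravi ∩ Aarav ∩ Bashir ∩ Ana ∩ Viktor: ∅.
Ravi ∩ Aarav ∩ Bashir ∩ Ana ∩ Viktor ∩ Hana: ∅.
There is no time when everyone is free.
No common window is at least 75 minutes long.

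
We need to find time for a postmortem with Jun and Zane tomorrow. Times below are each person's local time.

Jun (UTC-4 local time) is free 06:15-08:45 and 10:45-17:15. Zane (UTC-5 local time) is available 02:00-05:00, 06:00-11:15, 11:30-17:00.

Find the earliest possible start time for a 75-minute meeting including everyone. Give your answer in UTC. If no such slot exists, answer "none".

11:00

Jun in UTC: 10:15-12:45, 14:45-21:15 (add 4h to convert from UTC-4).
Zane in UTC: 07:00-10:00, 11:00-16:15, 16:30-22:00 (add 5h to convert from UTC-5).
Jun ∩ Zane: 11:00-12:45, 14:45-16:15, 16:30-21:15.
So the common availability across everyone is 11:00-12:45, 14:45-16:15, 16:30-21:15.
The first common window of at least 75 minutes is 11:00-12:45, so the earliest start is 11:00.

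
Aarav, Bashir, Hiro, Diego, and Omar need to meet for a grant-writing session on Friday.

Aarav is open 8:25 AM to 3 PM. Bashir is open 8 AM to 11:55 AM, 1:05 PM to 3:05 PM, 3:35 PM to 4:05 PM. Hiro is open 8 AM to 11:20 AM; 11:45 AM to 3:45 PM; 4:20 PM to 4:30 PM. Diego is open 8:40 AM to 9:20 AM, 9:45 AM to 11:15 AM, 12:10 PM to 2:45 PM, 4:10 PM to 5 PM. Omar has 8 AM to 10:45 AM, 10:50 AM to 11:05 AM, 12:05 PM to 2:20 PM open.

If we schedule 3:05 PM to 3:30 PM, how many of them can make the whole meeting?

1

Hiro can make the full 15:05-15:30 slot — that's 1.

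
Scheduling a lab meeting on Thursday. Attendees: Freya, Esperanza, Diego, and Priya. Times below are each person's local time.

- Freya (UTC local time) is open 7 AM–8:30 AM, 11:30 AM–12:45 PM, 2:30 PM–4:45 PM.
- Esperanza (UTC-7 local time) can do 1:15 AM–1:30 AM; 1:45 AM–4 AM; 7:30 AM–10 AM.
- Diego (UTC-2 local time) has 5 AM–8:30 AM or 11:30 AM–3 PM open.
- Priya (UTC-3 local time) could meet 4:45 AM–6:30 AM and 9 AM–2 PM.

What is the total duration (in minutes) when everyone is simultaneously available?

150

Freya in UTC: 07:00-08:30, 11:30-12:45, 14:30-16:45.
Esperanza in UTC: 08:15-08:30, 08:45-11:00, 14:30-17:00 (add 7h to convert from UTC-7).
Diego in UTC: 07:00-10:30, 13:30-17:00 (add 2h to convert from UTC-2).
Priya in UTC: 07:45-09:30, 12:00-17:00 (add 3h to convert from UTC-3).
Freya ∩ Esperanza: 08:15-08:30, 14:30-16:45.
Freya ∩ Esperanza ∩ Diego: 08:15-08:30, 14:30-16:45.
Freya ∩ Esperanza ∩ Diego ∩ Priya: 08:15-08:30, 14:30-16:45.
Those are the intersection windows.
Summing the common windows: 15 + 135 = 150 minutes.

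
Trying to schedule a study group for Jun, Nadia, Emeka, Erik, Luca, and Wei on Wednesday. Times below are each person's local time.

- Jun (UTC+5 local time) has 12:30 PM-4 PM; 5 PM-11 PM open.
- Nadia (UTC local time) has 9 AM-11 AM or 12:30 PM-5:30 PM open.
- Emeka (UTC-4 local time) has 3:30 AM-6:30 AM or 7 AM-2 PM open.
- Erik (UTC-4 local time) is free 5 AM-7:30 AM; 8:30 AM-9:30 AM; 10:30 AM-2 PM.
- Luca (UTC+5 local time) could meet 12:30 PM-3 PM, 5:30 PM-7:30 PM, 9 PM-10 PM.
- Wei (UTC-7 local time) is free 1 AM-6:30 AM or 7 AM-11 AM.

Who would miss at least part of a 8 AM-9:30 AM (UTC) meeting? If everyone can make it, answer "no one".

Erik, Nadia

Jun in UTC: 07:30-11:00, 12:00-18:00 (subtract 5h to convert from UTC+5).
Nadia in UTC: 09:00-11:00, 12:30-17:30.
Emeka in UTC: 07:30-10:30, 11:00-18:00 (add 4h to convert from UTC-4).
Erik in UTC: 09:00-11:30, 12:30-13:30, 14:30-18:00 (add 4h to convert from UTC-4).
Luca in UTC: 07:30-10:00, 12:30-14:30, 16:00-17:00 (subtract 5h to convert from UTC+5).
Wei in UTC: 08:00-13:30, 14:00-18:00 (add 7h to convert from UTC-7).
Jun: free for 08:00-09:30. Nadia: not fully free for 08:00-09:30. Emeka: free for 08:00-09:30. Erik: not fully free for 08:00-09:30. Luca: free for 08:00-09:30. Wei: free for 08:00-09:30.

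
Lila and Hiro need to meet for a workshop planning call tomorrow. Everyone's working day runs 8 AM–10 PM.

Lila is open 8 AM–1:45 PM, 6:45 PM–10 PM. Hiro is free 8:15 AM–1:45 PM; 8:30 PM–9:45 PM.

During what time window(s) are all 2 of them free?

Lila ∩ Hiro: 08:15-13:45, 20:30-21:45.

08:15-13:45, 20:30-21:45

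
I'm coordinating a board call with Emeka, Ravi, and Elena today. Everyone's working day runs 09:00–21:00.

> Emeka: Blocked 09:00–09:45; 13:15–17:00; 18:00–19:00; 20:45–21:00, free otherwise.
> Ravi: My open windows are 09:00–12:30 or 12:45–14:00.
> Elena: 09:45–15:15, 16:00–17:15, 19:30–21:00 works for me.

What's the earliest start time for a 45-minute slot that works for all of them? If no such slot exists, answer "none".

Emeka free: 09:45-13:15, 17:00-18:00, 19:00-20:45 (invert busy blocks within the working day).
Ravi free: 09:00-12:30, 12:45-14:00.
Elena free: 09:45-15:15, 16:00-17:15, 19:30-21:00.
Emeka ∩ Ravi: 09:45-12:30, 12:45-13:15.
Emeka ∩ Ravi ∩ Elena: 09:45-12:30, 12:45-13:15.
Those are the intersection windows.
The first common window of at least 45 minutes is 09:45-12:30, so the earliest start is 09:45.

09:45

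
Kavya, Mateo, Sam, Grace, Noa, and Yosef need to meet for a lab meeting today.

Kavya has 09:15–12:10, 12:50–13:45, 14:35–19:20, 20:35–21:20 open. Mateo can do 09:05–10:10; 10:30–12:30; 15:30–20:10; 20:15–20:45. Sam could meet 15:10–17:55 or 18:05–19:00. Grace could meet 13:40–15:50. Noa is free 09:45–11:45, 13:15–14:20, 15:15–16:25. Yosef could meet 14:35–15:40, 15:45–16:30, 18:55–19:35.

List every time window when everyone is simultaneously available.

15:30-15:40, 15:45-15:50

Kavya ∩ Mateo: 09:15-10:10, 10:30-12:10, 15:30-19:20, 20:35-20:45.
Kavya ∩ Mateo ∩ Sam: 15:30-17:55, 18:05-19:00.
Kavya ∩ Mateo ∩ Sam ∩ Grace: 15:30-15:50.
Kavya ∩ Mateo ∩ Sam ∩ Grace ∩ Noa: 15:30-15:50.
Kavya ∩ Mateo ∩ Sam ∩ Grace ∩ Noa ∩ Yosef: 15:30-15:40, 15:45-15:50.
So the common availability across everyone is 15:30-15:40, 15:45-15:50.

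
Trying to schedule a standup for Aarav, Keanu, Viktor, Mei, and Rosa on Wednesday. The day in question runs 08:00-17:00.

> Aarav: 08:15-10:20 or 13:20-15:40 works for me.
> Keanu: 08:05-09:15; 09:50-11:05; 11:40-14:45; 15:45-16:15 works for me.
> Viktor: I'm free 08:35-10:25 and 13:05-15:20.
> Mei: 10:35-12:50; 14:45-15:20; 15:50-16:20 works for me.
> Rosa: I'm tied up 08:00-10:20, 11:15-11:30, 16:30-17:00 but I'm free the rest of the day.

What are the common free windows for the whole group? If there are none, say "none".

none

Aarav free: 08:15-10:20, 13:20-15:40.
Keanu free: 08:05-09:15, 09:50-11:05, 11:40-14:45, 15:45-16:15.
Viktor free: 08:35-10:25, 13:05-15:20.
Mei free: 10:35-12:50, 14:45-15:20, 15:50-16:20.
Rosa free: 10:20-11:15, 11:30-16:30 (invert busy blocks within the working day).
Aarav ∩ Keanu: 08:15-09:15, 09:50-10:20, 13:20-14:45.
Aarav ∩ Keanu ∩ Viktor: 08:35-09:15, 09:50-10:20, 13:20-14:45.
Aarav ∩ Keanu ∩ Viktor ∩ Mei: ∅.
Aarav ∩ Keanu ∩ Viktor ∩ Mei ∩ Rosa: ∅.
There is no time when everyone is free.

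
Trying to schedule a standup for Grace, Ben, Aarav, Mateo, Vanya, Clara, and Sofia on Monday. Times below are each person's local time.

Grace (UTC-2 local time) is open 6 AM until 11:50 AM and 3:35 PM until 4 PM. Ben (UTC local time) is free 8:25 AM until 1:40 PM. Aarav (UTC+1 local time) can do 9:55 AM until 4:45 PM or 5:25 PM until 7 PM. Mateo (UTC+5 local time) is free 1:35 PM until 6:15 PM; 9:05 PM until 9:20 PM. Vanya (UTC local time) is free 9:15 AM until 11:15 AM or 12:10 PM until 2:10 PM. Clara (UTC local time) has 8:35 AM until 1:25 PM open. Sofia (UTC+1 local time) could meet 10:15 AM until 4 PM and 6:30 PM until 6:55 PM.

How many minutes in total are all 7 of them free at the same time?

Grace in UTC: 08:00-13:50, 17:35-18:00 (add 2h to convert from UTC-2).
Ben in UTC: 08:25-13:40.
Aarav in UTC: 08:55-15:45, 16:25-18:00 (subtract 1h to convert from UTC+1).
Mateo in UTC: 08:35-13:15, 16:05-16:20 (subtract 5h to convert from UTC+5).
Vanya in UTC: 09:15-11:15, 12:10-14:10.
Clara in UTC: 08:35-13:25.
Sofia in UTC: 09:15-15:00, 17:30-17:55 (subtract 1h to convert from UTC+1).
Grace ∩ Ben: 08:25-13:40.
Grace ∩ Ben ∩ Aarav: 08:55-13:40.
Grace ∩ Ben ∩ Aarav ∩ Mateo: 08:55-13:15.
Grace ∩ Ben ∩ Aarav ∩ Mateo ∩ Vanya: 09:15-11:15, 12:10-13:15.
Grace ∩ Ben ∩ Aarav ∩ Mateo ∩ Vanya ∩ Clara: 09:15-11:15, 12:10-13:15.
Grace ∩ Ben ∩ Aarav ∩ Mateo ∩ Vanya ∩ Clara ∩ Sofia: 09:15-11:15, 12:10-13:15.
Summing the common windows: 120 + 65 = 185 minutes.

185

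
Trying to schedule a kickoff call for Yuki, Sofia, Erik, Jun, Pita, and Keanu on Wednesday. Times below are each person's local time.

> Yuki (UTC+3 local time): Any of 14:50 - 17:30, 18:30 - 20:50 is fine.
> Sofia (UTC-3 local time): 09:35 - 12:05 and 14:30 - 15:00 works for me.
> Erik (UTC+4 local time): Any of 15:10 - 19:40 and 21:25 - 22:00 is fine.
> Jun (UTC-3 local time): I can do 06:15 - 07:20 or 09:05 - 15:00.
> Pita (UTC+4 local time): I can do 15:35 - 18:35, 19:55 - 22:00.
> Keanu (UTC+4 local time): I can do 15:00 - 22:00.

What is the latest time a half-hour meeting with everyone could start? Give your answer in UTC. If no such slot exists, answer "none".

Yuki in UTC: 11:50-14:30, 15:30-17:50 (subtract 3h to convert from UTC+3).
Sofia in UTC: 12:35-15:05, 17:30-18:00 (add 3h to convert from UTC-3).
Erik in UTC: 11:10-15:40, 17:25-18:00 (subtract 4h to convert from UTC+4).
Jun in UTC: 09:15-10:20, 12:05-18:00 (add 3h to convert from UTC-3).
Pita in UTC: 11:35-14:35, 15:55-18:00 (subtract 4h to convert from UTC+4).
Keanu in UTC: 11:00-18:00 (subtract 4h to convert from UTC+4).
Yuki ∩ Sofia: 12:35-14:30, 17:30-17:50.
Yuki ∩ Sofia ∩ Erik: 12:35-14:30, 17:30-17:50.
Yuki ∩ Sofia ∩ Erik ∩ Jun: 12:35-14:30, 17:30-17:50.
Yuki ∩ Sofia ∩ Erik ∩ Jun ∩ Pita: 12:35-14:30, 17:30-17:50.
Yuki ∩ Sofia ∩ Erik ∩ Jun ∩ Pita ∩ Keanu: 12:35-14:30, 17:30-17:50.
The last common window of at least 30 minutes is 12:35-14:30; a 30-minute meeting can start as late as 14:00 and still end by 14:30.

14:00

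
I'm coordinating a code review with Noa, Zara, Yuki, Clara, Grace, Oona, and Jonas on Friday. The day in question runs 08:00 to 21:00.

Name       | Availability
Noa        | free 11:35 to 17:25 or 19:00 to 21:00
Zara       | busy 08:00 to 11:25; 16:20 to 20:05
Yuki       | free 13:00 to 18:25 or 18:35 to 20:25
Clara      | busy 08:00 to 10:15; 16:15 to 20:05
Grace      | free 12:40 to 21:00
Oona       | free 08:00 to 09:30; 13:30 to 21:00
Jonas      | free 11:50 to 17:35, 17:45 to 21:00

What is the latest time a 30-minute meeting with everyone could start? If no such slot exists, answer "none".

Noa free: 11:35-17:25, 19:00-21:00.
Zara free: 11:25-16:20, 20:05-21:00 (invert busy blocks within the working day).
Yuki free: 13:00-18:25, 18:35-20:25.
Clara free: 10:15-16:15, 20:05-21:00 (invert busy blocks within the working day).
Grace free: 12:40-21:00.
Oona free: 08:00-09:30, 13:30-21:00.
Jonas free: 11:50-17:35, 17:45-21:00.
Noa ∩ Zara: 11:35-16:20, 20:05-21:00.
Noa ∩ Zara ∩ Yuki: 13:00-16:20, 20:05-20:25.
Noa ∩ Zara ∩ Yuki ∩ Clara: 13:00-16:15, 20:05-20:25.
Noa ∩ Zara ∩ Yuki ∩ Clara ∩ Grace: 13:00-16:15, 20:05-20:25.
Noa ∩ Zara ∩ Yuki ∩ Clara ∩ Grace ∩ Oona: 13:30-16:15, 20:05-20:25.
Noa ∩ Zara ∩ Yuki ∩ Clara ∩ Grace ∩ Oona ∩ Jonas: 13:30-16:15, 20:05-20:25.
Those are the intersection windows.
The last common window of at least 30 minutes is 13:30-16:15; a 30-minute meeting can start as late as 15:45 and still end by 16:15.

15:45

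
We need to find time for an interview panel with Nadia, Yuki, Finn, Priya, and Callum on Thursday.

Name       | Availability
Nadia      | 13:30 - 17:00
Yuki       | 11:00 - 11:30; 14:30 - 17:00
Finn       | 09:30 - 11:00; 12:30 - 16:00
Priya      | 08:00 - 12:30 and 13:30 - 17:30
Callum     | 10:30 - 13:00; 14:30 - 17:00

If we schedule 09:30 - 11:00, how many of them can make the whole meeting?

2

Finn and Priya can make the full 09:30-11:00 slot — that's 2.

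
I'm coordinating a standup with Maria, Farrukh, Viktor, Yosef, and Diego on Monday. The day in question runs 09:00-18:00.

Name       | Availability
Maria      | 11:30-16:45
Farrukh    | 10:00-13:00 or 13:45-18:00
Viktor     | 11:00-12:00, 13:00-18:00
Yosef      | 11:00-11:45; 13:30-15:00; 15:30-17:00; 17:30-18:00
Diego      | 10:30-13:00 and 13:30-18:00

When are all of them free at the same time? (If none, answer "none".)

11:30-11:45, 13:45-15:00, 15:30-16:45

Maria ∩ Farrukh: 11:30-13:00, 13:45-16:45.
Maria ∩ Farrukh ∩ Viktor: 11:30-12:00, 13:45-16:45.
Maria ∩ Farrukh ∩ Viktor ∩ Yosef: 11:30-11:45, 13:45-15:00, 15:30-16:45.
Maria ∩ Farrukh ∩ Viktor ∩ Yosef ∩ Diego: 11:30-11:45, 13:45-15:00, 15:30-16:45.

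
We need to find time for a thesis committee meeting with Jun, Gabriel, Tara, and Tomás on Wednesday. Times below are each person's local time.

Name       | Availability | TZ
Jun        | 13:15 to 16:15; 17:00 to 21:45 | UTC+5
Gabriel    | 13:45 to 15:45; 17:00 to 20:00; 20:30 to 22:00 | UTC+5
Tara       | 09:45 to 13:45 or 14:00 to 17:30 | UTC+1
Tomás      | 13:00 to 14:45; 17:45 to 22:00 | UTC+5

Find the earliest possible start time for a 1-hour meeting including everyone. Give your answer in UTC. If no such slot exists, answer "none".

08:45

Jun in UTC: 08:15-11:15, 12:00-16:45 (subtract 5h to convert from UTC+5).
Gabriel in UTC: 08:45-10:45, 12:00-15:00, 15:30-17:00 (subtract 5h to convert from UTC+5).
Tara in UTC: 08:45-12:45, 13:00-16:30 (subtract 1h to convert from UTC+1).
Tomás in UTC: 08:00-09:45, 12:45-17:00 (subtract 5h to convert from UTC+5).
Jun ∩ Gabriel: 08:45-10:45, 12:00-15:00, 15:30-16:45.
Jun ∩ Gabriel ∩ Tara: 08:45-10:45, 12:00-12:45, 13:00-15:00, 15:30-16:30.
Jun ∩ Gabriel ∩ Tara ∩ Tomás: 08:45-09:45, 13:00-15:00, 15:30-16:30.
The first common window of at least 60 minutes is 08:45-09:45, so the earliest start is 08:45.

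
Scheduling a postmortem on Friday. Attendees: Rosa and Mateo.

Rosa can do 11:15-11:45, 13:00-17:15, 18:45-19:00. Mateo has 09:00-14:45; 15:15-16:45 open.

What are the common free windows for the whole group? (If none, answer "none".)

Rosa ∩ Mateo: 11:15-11:45, 13:00-14:45, 15:15-16:45.

11:15-11:45, 13:00-14:45, 15:15-16:45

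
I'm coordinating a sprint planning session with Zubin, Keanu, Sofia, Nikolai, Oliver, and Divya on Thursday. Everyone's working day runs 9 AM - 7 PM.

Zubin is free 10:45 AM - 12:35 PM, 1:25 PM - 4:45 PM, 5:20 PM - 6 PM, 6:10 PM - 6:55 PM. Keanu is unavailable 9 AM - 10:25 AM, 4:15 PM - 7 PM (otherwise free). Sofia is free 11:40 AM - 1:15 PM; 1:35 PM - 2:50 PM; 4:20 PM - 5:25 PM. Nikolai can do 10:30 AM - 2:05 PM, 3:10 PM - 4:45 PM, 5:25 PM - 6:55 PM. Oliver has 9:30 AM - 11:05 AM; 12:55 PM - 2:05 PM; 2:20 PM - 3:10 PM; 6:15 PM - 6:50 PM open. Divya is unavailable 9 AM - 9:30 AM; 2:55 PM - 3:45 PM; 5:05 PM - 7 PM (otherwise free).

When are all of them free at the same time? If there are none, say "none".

13:35-14:05

Zubin free: 10:45-12:35, 13:25-16:45, 17:20-18:00, 18:10-18:55.
Keanu free: 10:25-16:15 (invert busy blocks within the working day).
Sofia free: 11:40-13:15, 13:35-14:50, 16:20-17:25.
Nikolai free: 10:30-14:05, 15:10-16:45, 17:25-18:55.
Oliver free: 09:30-11:05, 12:55-14:05, 14:20-15:10, 18:15-18:50.
Divya free: 09:30-14:55, 15:45-17:05 (invert busy blocks within the working day).
Zubin ∩ Keanu: 10:45-12:35, 13:25-16:15.
Zubin ∩ Keanu ∩ Sofia: 11:40-12:35, 13:35-14:50.
Zubin ∩ Keanu ∩ Sofia ∩ Nikolai: 11:40-12:35, 13:35-14:05.
Zubin ∩ Keanu ∩ Sofia ∩ Nikolai ∩ Oliver: 13:35-14:05.
Zubin ∩ Keanu ∩ Sofia ∩ Nikolai ∩ Oliver ∩ Divya: 13:35-14:05.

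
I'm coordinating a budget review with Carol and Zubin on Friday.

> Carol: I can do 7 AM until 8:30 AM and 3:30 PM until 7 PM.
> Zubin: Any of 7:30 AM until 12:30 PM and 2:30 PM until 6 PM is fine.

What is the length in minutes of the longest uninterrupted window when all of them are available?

150

Carol ∩ Zubin: 07:30-08:30, 15:30-18:00.
The longest is 15:30-18:00 at 150 minutes.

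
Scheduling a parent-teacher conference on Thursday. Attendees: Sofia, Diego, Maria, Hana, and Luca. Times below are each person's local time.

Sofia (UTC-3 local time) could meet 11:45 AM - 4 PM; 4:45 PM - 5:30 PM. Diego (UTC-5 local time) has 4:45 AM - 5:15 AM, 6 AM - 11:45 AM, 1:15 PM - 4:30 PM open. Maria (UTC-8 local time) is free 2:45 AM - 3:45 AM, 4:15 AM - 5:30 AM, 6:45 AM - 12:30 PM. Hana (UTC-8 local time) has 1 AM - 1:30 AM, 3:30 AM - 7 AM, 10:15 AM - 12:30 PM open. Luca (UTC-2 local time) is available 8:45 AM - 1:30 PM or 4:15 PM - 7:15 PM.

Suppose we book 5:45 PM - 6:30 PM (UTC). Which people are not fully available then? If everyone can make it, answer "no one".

Diego, Hana, Luca

Sofia in UTC: 14:45-19:00, 19:45-20:30 (add 3h to convert from UTC-3).
Diego in UTC: 09:45-10:15, 11:00-16:45, 18:15-21:30 (add 5h to convert from UTC-5).
Maria in UTC: 10:45-11:45, 12:15-13:30, 14:45-20:30 (add 8h to convert from UTC-8).
Hana in UTC: 09:00-09:30, 11:30-15:00, 18:15-20:30 (add 8h to convert from UTC-8).
Luca in UTC: 10:45-15:30, 18:15-21:15 (add 2h to convert from UTC-2).
Sofia: free for 17:45-18:30. Diego: not fully free for 17:45-18:30. Maria: free for 17:45-18:30. Hana: not fully free for 17:45-18:30. Luca: not fully free for 17:45-18:30.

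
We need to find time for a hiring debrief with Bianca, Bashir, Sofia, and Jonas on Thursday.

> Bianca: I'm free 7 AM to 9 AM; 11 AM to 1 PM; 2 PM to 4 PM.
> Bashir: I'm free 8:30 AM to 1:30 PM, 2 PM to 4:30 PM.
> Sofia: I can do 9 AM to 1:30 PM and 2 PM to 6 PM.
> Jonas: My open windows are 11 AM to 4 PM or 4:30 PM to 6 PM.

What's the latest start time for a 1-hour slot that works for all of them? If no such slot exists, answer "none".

15:00

Bianca ∩ Bashir: 08:30-09:00, 11:00-13:00, 14:00-16:00.
Bianca ∩ Bashir ∩ Sofia: 11:00-13:00, 14:00-16:00.
Bianca ∩ Bashir ∩ Sofia ∩ Jonas: 11:00-13:00, 14:00-16:00.
The last common window of at least 60 minutes is 14:00-16:00; a 60-minute meeting can start as late as 15:00 and still end by 16:00.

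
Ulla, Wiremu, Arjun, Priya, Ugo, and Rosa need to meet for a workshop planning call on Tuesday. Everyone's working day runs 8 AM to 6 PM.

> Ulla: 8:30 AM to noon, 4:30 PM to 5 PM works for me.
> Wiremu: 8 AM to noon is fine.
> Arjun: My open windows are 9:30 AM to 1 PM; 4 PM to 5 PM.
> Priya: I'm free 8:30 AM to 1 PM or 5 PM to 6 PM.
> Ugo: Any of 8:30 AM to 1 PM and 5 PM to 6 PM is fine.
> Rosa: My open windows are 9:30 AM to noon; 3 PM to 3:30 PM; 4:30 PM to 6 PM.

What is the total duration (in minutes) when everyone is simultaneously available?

Ulla ∩ Wiremu: 08:30-12:00.
Ulla ∩ Wiremu ∩ Arjun: 09:30-12:00.
Ulla ∩ Wiremu ∩ Arjun ∩ Priya: 09:30-12:00.
Ulla ∩ Wiremu ∩ Arjun ∩ Priya ∩ Ugo: 09:30-12:00.
Ulla ∩ Wiremu ∩ Arjun ∩ Priya ∩ Ugo ∩ Rosa: 09:30-12:00.
That's a single block of 150 minutes.

150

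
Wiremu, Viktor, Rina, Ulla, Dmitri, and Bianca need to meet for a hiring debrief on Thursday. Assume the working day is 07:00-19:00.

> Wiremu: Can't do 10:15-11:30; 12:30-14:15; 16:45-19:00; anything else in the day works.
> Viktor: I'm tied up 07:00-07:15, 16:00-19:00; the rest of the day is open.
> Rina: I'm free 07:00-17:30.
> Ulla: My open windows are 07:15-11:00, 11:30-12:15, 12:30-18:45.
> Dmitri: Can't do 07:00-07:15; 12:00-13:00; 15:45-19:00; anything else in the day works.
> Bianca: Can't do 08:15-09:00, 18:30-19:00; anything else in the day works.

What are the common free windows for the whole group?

07:15-08:15, 09:00-10:15, 11:30-12:00, 14:15-15:45

Wiremu free: 07:00-10:15, 11:30-12:30, 14:15-16:45 (invert busy blocks within the working day).
Viktor free: 07:15-16:00 (invert busy blocks within the working day).
Rina free: 07:00-17:30.
Ulla free: 07:15-11:00, 11:30-12:15, 12:30-18:45.
Dmitri free: 07:15-12:00, 13:00-15:45 (invert busy blocks within the working day).
Bianca free: 07:00-08:15, 09:00-18:30 (invert busy blocks within the working day).
Wiremu ∩ Viktor: 07:15-10:15, 11:30-12:30, 14:15-16:00.
Wiremu ∩ Viktor ∩ Rina: 07:15-10:15, 11:30-12:30, 14:15-16:00.
Wiremu ∩ Viktor ∩ Rina ∩ Ulla: 07:15-10:15, 11:30-12:15, 14:15-16:00.
Wiremu ∩ Viktor ∩ Rina ∩ Ulla ∩ Dmitri: 07:15-10:15, 11:30-12:00, 14:15-15:45.
Wiremu ∩ Viktor ∩ Rina ∩ Ulla ∩ Dmitri ∩ Bianca: 07:15-08:15, 09:00-10:15, 11:30-12:00, 14:15-15:45.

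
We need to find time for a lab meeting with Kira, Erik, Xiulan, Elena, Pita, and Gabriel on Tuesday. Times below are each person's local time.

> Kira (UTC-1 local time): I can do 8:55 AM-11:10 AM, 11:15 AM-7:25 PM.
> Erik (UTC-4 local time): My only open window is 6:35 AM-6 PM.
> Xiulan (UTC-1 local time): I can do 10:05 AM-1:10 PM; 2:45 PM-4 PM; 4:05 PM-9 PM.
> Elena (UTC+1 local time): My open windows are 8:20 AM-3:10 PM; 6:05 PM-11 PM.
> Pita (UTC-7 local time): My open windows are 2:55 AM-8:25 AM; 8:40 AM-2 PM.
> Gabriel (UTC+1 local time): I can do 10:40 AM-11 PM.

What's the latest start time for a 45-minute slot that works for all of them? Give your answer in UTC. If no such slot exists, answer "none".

Kira in UTC: 09:55-12:10, 12:15-20:25 (add 1h to convert from UTC-1).
Erik in UTC: 10:35-22:00 (add 4h to convert from UTC-4).
Xiulan in UTC: 11:05-14:10, 15:45-17:00, 17:05-22:00 (add 1h to convert from UTC-1).
Elena in UTC: 07:20-14:10, 17:05-22:00 (subtract 1h to convert from UTC+1).
Pita in UTC: 09:55-15:25, 15:40-21:00 (add 7h to convert from UTC-7).
Gabriel in UTC: 09:40-22:00 (subtract 1h to convert from UTC+1).
Kira ∩ Erik: 10:35-12:10, 12:15-20:25.
Kira ∩ Erik ∩ Xiulan: 11:05-12:10, 12:15-14:10, 15:45-17:00, 17:05-20:25.
Kira ∩ Erik ∩ Xiulan ∩ Elena: 11:05-12:10, 12:15-14:10, 17:05-20:25.
Kira ∩ Erik ∩ Xiulan ∩ Elena ∩ Pita: 11:05-12:10, 12:15-14:10, 17:05-20:25.
Kira ∩ Erik ∩ Xiulan ∩ Elena ∩ Pita ∩ Gabriel: 11:05-12:10, 12:15-14:10, 17:05-20:25.
So the common availability across everyone is 11:05-12:10, 12:15-14:10, 17:05-20:25.
The last common window of at least 45 minutes is 17:05-20:25; a 45-minute meeting can start as late as 19:40 and still end by 20:25.

19:40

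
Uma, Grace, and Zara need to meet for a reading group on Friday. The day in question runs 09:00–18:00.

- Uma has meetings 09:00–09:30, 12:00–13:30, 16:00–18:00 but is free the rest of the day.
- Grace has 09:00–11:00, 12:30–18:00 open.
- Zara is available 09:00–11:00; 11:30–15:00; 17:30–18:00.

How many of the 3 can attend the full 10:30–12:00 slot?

1

Uma free: 09:30-12:00, 13:30-16:00 (invert busy blocks within the working day).
Grace free: 09:00-11:00, 12:30-18:00.
Zara free: 09:00-11:00, 11:30-15:00, 17:30-18:00.
Uma can make the full 10:30-12:00 slot — that's 1.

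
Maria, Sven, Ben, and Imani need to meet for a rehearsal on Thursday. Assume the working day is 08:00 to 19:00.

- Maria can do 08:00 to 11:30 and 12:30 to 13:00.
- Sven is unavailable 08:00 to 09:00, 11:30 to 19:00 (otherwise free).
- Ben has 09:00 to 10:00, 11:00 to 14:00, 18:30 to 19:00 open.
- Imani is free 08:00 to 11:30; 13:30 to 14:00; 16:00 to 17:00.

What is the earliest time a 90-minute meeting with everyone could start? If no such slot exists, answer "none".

Maria free: 08:00-11:30, 12:30-13:00.
Sven free: 09:00-11:30 (invert busy blocks within the working day).
Ben free: 09:00-10:00, 11:00-14:00, 18:30-19:00.
Imani free: 08:00-11:30, 13:30-14:00, 16:00-17:00.
Maria ∩ Sven: 09:00-11:30.
Maria ∩ Sven ∩ Ben: 09:00-10:00, 11:00-11:30.
Maria ∩ Sven ∩ Ben ∩ Imani: 09:00-10:00, 11:00-11:30.
No common window is at least 90 minutes long.

none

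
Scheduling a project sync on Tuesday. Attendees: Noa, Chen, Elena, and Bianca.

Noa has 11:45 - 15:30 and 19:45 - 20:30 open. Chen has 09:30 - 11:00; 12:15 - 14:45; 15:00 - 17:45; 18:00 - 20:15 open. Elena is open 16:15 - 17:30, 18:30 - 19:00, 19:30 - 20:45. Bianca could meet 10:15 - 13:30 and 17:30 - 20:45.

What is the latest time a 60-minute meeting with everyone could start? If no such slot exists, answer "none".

none

Noa ∩ Chen: 12:15-14:45, 15:00-15:30, 19:45-20:15.
Noa ∩ Chen ∩ Elena: 19:45-20:15.
Noa ∩ Chen ∩ Elena ∩ Bianca: 19:45-20:15.
No common window is at least 60 minutes long.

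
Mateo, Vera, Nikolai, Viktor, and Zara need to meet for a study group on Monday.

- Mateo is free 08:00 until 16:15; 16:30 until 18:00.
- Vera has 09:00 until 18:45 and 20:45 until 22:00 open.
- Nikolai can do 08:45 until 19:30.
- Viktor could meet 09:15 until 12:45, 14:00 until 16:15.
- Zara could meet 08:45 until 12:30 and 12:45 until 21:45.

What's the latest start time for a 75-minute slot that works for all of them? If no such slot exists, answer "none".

Mateo ∩ Vera: 09:00-16:15, 16:30-18:00.
Mateo ∩ Vera ∩ Nikolai: 09:00-16:15, 16:30-18:00.
Mateo ∩ Vera ∩ Nikolai ∩ Viktor: 09:15-12:45, 14:00-16:15.
Mateo ∩ Vera ∩ Nikolai ∩ Viktor ∩ Zara: 09:15-12:30, 14:00-16:15.
So the common availability across everyone is 09:15-12:30, 14:00-16:15.
The last common window of at least 75 minutes is 14:00-16:15; a 75-minute meeting can start as late as 15:00 and still end by 16:15.

15:00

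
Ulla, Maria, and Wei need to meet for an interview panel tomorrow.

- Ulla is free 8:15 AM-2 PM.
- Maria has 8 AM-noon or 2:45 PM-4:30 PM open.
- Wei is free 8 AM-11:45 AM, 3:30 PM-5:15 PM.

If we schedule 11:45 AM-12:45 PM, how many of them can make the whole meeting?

Ulla can make the full 11:45-12:45 slot — that's 1.

1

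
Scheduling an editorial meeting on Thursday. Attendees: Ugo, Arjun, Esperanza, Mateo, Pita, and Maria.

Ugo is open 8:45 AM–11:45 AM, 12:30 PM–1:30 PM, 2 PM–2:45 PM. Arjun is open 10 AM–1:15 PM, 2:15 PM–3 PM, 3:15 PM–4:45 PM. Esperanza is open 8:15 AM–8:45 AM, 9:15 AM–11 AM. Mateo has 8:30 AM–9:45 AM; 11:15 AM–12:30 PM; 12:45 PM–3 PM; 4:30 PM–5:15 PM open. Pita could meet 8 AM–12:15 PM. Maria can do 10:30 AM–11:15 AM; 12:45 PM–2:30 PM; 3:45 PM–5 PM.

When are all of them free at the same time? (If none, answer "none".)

Ugo ∩ Arjun: 10:00-11:45, 12:30-13:15, 14:15-14:45.
Ugo ∩ Arjun ∩ Esperanza: 10:00-11:00.
Ugo ∩ Arjun ∩ Esperanza ∩ Mateo: ∅.
Ugo ∩ Arjun ∩ Esperanza ∩ Mateo ∩ Pita: ∅.
Ugo ∩ Arjun ∩ Esperanza ∩ Mateo ∩ Pita ∩ Maria: ∅.
There is no time when everyone is free.

none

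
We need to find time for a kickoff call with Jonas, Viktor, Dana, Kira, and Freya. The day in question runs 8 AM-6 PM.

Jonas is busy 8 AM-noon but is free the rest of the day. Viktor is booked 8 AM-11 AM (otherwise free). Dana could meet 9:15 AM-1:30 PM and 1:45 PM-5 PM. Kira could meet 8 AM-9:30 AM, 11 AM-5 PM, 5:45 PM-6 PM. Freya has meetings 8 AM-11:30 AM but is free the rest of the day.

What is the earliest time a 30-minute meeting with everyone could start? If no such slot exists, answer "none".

12:00

Jonas free: 12:00-18:00 (invert busy blocks within the working day).
Viktor free: 11:00-18:00 (invert busy blocks within the working day).
Dana free: 09:15-13:30, 13:45-17:00.
Kira free: 08:00-09:30, 11:00-17:00, 17:45-18:00.
Freya free: 11:30-18:00 (invert busy blocks within the working day).
Jonas ∩ Viktor: 12:00-18:00.
Jonas ∩ Viktor ∩ Dana: 12:00-13:30, 13:45-17:00.
Jonas ∩ Viktor ∩ Dana ∩ Kira: 12:00-13:30, 13:45-17:00.
Jonas ∩ Viktor ∩ Dana ∩ Kira ∩ Freya: 12:00-13:30, 13:45-17:00.
The first common window of at least 30 minutes is 12:00-13:30, so the earliest start is 12:00.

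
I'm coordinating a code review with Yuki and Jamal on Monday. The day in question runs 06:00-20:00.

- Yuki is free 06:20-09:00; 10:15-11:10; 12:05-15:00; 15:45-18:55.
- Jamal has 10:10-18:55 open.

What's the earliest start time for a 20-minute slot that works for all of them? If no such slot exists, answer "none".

10:15

Yuki ∩ Jamal: 10:15-11:10, 12:05-15:00, 15:45-18:55.
The first common window of at least 20 minutes is 10:15-11:10, so the earliest start is 10:15.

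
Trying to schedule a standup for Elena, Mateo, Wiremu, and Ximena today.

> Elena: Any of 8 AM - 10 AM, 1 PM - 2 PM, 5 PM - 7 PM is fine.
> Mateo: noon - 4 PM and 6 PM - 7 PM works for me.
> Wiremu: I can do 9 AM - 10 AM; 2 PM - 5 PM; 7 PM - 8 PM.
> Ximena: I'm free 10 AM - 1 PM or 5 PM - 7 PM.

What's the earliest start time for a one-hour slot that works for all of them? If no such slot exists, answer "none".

Elena ∩ Mateo: 13:00-14:00, 18:00-19:00.
Elena ∩ Mateo ∩ Wiremu: ∅.
Elena ∩ Mateo ∩ Wiremu ∩ Ximena: ∅.
There is no time when everyone is free.
No common window is at least 60 minutes long.

none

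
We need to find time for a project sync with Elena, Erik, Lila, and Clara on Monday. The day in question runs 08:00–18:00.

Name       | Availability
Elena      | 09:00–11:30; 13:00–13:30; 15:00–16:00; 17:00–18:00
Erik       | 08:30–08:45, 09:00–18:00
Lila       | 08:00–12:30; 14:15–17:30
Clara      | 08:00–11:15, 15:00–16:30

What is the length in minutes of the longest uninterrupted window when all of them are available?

Elena ∩ Erik: 09:00-11:30, 13:00-13:30, 15:00-16:00, 17:00-18:00.
Elena ∩ Erik ∩ Lila: 09:00-11:30, 15:00-16:00, 17:00-17:30.
Elena ∩ Erik ∩ Lila ∩ Clara: 09:00-11:15, 15:00-16:00.
The longest is 09:00-11:15 at 135 minutes.

135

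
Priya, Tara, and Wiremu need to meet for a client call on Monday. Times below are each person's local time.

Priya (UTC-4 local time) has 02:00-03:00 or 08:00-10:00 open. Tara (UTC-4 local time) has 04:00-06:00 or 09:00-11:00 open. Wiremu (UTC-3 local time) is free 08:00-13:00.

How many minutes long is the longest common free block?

Priya in UTC: 06:00-07:00, 12:00-14:00 (add 4h to convert from UTC-4).
Tara in UTC: 08:00-10:00, 13:00-15:00 (add 4h to convert from UTC-4).
Wiremu in UTC: 11:00-16:00 (add 3h to convert from UTC-3).
Priya ∩ Tara: 13:00-14:00.
Priya ∩ Tara ∩ Wiremu: 13:00-14:00.
So the common availability across everyone is 13:00-14:00.
The longest is 13:00-14:00 at 60 minutes.

60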